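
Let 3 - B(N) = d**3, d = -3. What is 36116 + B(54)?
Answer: 36146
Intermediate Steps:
B(N) = 30 (B(N) = 3 - 1*(-3)**3 = 3 - 1*(-27) = 3 + 27 = 30)
36116 + B(54) = 36116 + 30 = 36146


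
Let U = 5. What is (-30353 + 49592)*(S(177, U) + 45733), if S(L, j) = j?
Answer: 879953382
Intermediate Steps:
(-30353 + 49592)*(S(177, U) + 45733) = (-30353 + 49592)*(5 + 45733) = 19239*45738 = 879953382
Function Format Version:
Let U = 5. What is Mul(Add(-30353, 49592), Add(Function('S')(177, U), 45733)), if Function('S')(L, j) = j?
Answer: 879953382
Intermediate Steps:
Mul(Add(-30353, 49592), Add(Function('S')(177, U), 45733)) = Mul(Add(-30353, 49592), Add(5, 45733)) = Mul(19239, 45738) = 879953382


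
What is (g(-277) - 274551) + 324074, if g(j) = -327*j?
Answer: 140102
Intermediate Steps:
(g(-277) - 274551) + 324074 = (-327*(-277) - 274551) + 324074 = (90579 - 274551) + 324074 = -183972 + 324074 = 140102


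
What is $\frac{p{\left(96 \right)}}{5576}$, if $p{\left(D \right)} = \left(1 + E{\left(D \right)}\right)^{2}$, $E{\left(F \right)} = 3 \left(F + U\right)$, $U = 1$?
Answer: $\frac{10658}{697} \approx 15.291$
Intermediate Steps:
$E{\left(F \right)} = 3 + 3 F$ ($E{\left(F \right)} = 3 \left(F + 1\right) = 3 \left(1 + F\right) = 3 + 3 F$)
$p{\left(D \right)} = \left(4 + 3 D\right)^{2}$ ($p{\left(D \right)} = \left(1 + \left(3 + 3 D\right)\right)^{2} = \left(4 + 3 D\right)^{2}$)
$\frac{p{\left(96 \right)}}{5576} = \frac{\left(4 + 3 \cdot 96\right)^{2}}{5576} = \left(4 + 288\right)^{2} \cdot \frac{1}{5576} = 292^{2} \cdot \frac{1}{5576} = 85264 \cdot \frac{1}{5576} = \frac{10658}{697}$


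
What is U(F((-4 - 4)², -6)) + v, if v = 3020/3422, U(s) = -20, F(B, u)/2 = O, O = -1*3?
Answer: -32710/1711 ≈ -19.117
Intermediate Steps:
O = -3
F(B, u) = -6 (F(B, u) = 2*(-3) = -6)
v = 1510/1711 (v = 3020*(1/3422) = 1510/1711 ≈ 0.88252)
U(F((-4 - 4)², -6)) + v = -20 + 1510/1711 = -32710/1711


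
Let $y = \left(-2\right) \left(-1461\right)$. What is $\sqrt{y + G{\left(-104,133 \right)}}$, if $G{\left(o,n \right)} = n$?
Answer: $\sqrt{3055} \approx 55.272$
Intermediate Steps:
$y = 2922$
$\sqrt{y + G{\left(-104,133 \right)}} = \sqrt{2922 + 133} = \sqrt{3055}$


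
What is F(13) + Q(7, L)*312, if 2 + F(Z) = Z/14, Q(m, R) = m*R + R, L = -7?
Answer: -244623/14 ≈ -17473.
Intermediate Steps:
Q(m, R) = R + R*m (Q(m, R) = R*m + R = R + R*m)
F(Z) = -2 + Z/14
F(13) + Q(7, L)*312 = (-2 + (1/14)*13) - 7*(1 + 7)*312 = (-2 + 13/14) - 7*8*312 = -15/14 - 56*312 = -15/14 - 17472 = -244623/14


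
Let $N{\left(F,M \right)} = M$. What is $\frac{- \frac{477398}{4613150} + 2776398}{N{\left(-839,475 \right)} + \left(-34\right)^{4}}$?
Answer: $\frac{6403969978151}{3083454832325} \approx 2.0769$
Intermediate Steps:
$\frac{- \frac{477398}{4613150} + 2776398}{N{\left(-839,475 \right)} + \left(-34\right)^{4}} = \frac{- \frac{477398}{4613150} + 2776398}{475 + \left(-34\right)^{4}} = \frac{\left(-477398\right) \frac{1}{4613150} + 2776398}{475 + 1336336} = \frac{- \frac{238699}{2306575} + 2776398}{1336811} = \frac{6403969978151}{2306575} \cdot \frac{1}{1336811} = \frac{6403969978151}{3083454832325}$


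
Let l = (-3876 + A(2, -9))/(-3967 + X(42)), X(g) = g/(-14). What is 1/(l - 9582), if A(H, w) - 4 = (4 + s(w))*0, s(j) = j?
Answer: -1985/19018334 ≈ -0.00010437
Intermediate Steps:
X(g) = -g/14 (X(g) = g*(-1/14) = -g/14)
A(H, w) = 4 (A(H, w) = 4 + (4 + w)*0 = 4 + 0 = 4)
l = 1936/1985 (l = (-3876 + 4)/(-3967 - 1/14*42) = -3872/(-3967 - 3) = -3872/(-3970) = -3872*(-1/3970) = 1936/1985 ≈ 0.97532)
1/(l - 9582) = 1/(1936/1985 - 9582) = 1/(-19018334/1985) = -1985/19018334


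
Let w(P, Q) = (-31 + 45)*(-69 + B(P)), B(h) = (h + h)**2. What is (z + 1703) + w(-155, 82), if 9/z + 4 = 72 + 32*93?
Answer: 4097641037/3044 ≈ 1.3461e+6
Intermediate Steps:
B(h) = 4*h**2 (B(h) = (2*h)**2 = 4*h**2)
z = 9/3044 (z = 9/(-4 + (72 + 32*93)) = 9/(-4 + (72 + 2976)) = 9/(-4 + 3048) = 9/3044 ≈ 0.0029566)
w(P, Q) = -966 + 56*P**2 (w(P, Q) = (-31 + 45)*(-69 + 4*P**2) = 14*(-69 + 4*P**2) = -966 + 56*P**2)
(z + 1703) + w(-155, 82) = (9/3044 + 1703) + (-966 + 56*(-155)**2) = 5183941/3044 + (-966 + 56*24025) = 5183941/3044 + (-966 + 1345400) = 5183941/3044 + 1344434 = 4097641037/3044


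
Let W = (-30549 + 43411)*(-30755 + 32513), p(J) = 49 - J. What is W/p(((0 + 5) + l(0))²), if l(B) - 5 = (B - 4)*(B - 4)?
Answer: -7537132/209 ≈ -36063.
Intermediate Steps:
l(B) = 5 + (-4 + B)² (l(B) = 5 + (B - 4)*(B - 4) = 5 + (-4 + B)*(-4 + B) = 5 + (-4 + B)²)
W = 22611396 (W = 12862*1758 = 22611396)
W/p(((0 + 5) + l(0))²) = 22611396/(49 - ((0 + 5) + (5 + (-4 + 0)²))²) = 22611396/(49 - (5 + (5 + (-4)²))²) = 22611396/(49 - (5 + (5 + 16))²) = 22611396/(49 - (5 + 21)²) = 22611396/(49 - 1*26²) = 22611396/(49 - 1*676) = 22611396/(49 - 676) = 22611396/(-627) = 22611396*(-1/627) = -7537132/209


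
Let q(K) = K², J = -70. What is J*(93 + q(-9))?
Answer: -12180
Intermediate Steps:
J*(93 + q(-9)) = -70*(93 + (-9)²) = -70*(93 + 81) = -70*174 = -12180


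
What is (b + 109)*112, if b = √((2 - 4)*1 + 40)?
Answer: 12208 + 112*√38 ≈ 12898.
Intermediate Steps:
b = √38 (b = √(-2*1 + 40) = √(-2 + 40) = √38 ≈ 6.1644)
(b + 109)*112 = (√38 + 109)*112 = (109 + √38)*112 = 12208 + 112*√38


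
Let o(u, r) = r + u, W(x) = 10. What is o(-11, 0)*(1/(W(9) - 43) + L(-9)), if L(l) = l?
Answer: 298/3 ≈ 99.333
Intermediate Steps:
o(-11, 0)*(1/(W(9) - 43) + L(-9)) = (0 - 11)*(1/(10 - 43) - 9) = -11*(1/(-33) - 9) = -11*(-1/33 - 9) = -11*(-298/33) = 298/3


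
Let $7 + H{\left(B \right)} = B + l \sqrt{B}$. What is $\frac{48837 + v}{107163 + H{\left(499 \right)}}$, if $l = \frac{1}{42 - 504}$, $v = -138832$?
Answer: $- \frac{2067933352230900}{2473730374291601} - \frac{41577690 \sqrt{499}}{2473730374291601} \approx -0.83596$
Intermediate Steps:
$l = - \frac{1}{462}$ ($l = \frac{1}{-462} = - \frac{1}{462} \approx -0.0021645$)
$H{\left(B \right)} = -7 + B - \frac{\sqrt{B}}{462}$ ($H{\left(B \right)} = -7 - \left(- B + \frac{\sqrt{B}}{462}\right) = -7 + B - \frac{\sqrt{B}}{462}$)
$\frac{48837 + v}{107163 + H{\left(499 \right)}} = \frac{48837 - 138832}{107163 - \left(-492 + \frac{\sqrt{499}}{462}\right)} = - \frac{89995}{107163 + \left(492 - \frac{\sqrt{499}}{462}\right)} = - \frac{89995}{107655 - \frac{\sqrt{499}}{462}}$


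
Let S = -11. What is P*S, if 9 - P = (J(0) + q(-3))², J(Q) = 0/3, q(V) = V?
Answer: 0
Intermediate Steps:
J(Q) = 0 (J(Q) = 0*(⅓) = 0)
P = 0 (P = 9 - (0 - 3)² = 9 - 1*(-3)² = 9 - 1*9 = 9 - 9 = 0)
P*S = 0*(-11) = 0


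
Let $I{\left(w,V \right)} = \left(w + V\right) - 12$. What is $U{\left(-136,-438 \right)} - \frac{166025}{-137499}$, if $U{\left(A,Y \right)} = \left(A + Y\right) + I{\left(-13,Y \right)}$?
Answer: $- \frac{142420438}{137499} \approx -1035.8$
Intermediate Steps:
$I{\left(w,V \right)} = -12 + V + w$ ($I{\left(w,V \right)} = \left(V + w\right) - 12 = -12 + V + w$)
$U{\left(A,Y \right)} = -25 + A + 2 Y$ ($U{\left(A,Y \right)} = \left(A + Y\right) - \left(25 - Y\right) = \left(A + Y\right) + \left(-25 + Y\right) = -25 + A + 2 Y$)
$U{\left(-136,-438 \right)} - \frac{166025}{-137499} = \left(-25 - 136 + 2 \left(-438\right)\right) - \frac{166025}{-137499} = \left(-25 - 136 - 876\right) - 166025 \left(- \frac{1}{137499}\right) = -1037 - - \frac{166025}{137499} = -1037 + \frac{166025}{137499} = - \frac{142420438}{137499}$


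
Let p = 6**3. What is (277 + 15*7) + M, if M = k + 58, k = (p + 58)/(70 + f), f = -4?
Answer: 14657/33 ≈ 444.15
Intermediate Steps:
p = 216
k = 137/33 (k = (216 + 58)/(70 - 4) = 274/66 = 274*(1/66) = 137/33 ≈ 4.1515)
M = 2051/33 (M = 137/33 + 58 = 2051/33 ≈ 62.151)
(277 + 15*7) + M = (277 + 15*7) + 2051/33 = (277 + 105) + 2051/33 = 382 + 2051/33 = 14657/33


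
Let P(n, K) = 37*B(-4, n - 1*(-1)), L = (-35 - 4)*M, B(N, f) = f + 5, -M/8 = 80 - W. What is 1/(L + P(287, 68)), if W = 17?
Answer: 1/30497 ≈ 3.2790e-5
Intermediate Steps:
M = -504 (M = -8*(80 - 1*17) = -8*(80 - 17) = -8*63 = -504)
B(N, f) = 5 + f
L = 19656 (L = (-35 - 4)*(-504) = -39*(-504) = 19656)
P(n, K) = 222 + 37*n (P(n, K) = 37*(5 + (n - 1*(-1))) = 37*(5 + (n + 1)) = 37*(5 + (1 + n)) = 37*(6 + n) = 222 + 37*n)
1/(L + P(287, 68)) = 1/(19656 + (222 + 37*287)) = 1/(19656 + (222 + 10619)) = 1/(19656 + 10841) = 1/30497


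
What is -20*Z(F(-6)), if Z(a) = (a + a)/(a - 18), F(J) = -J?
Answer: 20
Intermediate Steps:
Z(a) = 2*a/(-18 + a) (Z(a) = (2*a)/(-18 + a) = 2*a/(-18 + a))
-20*Z(F(-6)) = -40*(-1*(-6))/(-18 - 1*(-6)) = -40*6/(-18 + 6) = -40*6/(-12) = -40*6*(-1)/12 = -20*(-1) = 20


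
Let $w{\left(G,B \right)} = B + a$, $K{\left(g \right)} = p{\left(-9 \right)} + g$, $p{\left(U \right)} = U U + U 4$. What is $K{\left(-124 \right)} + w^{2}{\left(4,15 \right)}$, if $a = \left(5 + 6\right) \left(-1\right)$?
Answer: $-63$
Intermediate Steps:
$p{\left(U \right)} = U^{2} + 4 U$
$K{\left(g \right)} = 45 + g$ ($K{\left(g \right)} = - 9 \left(4 - 9\right) + g = \left(-9\right) \left(-5\right) + g = 45 + g$)
$a = -11$ ($a = 11 \left(-1\right) = -11$)
$w{\left(G,B \right)} = -11 + B$ ($w{\left(G,B \right)} = B - 11 = -11 + B$)
$K{\left(-124 \right)} + w^{2}{\left(4,15 \right)} = \left(45 - 124\right) + \left(-11 + 15\right)^{2} = -79 + 4^{2} = -79 + 16 = -63$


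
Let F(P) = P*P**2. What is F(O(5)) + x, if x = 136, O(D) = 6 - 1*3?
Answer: 163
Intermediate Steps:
O(D) = 3 (O(D) = 6 - 3 = 3)
F(P) = P**3
F(O(5)) + x = 3**3 + 136 = 27 + 136 = 163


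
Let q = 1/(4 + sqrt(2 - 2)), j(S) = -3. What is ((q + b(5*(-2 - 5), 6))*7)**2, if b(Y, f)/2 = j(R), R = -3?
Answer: 25921/16 ≈ 1620.1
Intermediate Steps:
q = 1/4 (q = 1/(4 + sqrt(0)) = 1/(4 + 0) = 1/4 ≈ 0.25000)
b(Y, f) = -6 (b(Y, f) = 2*(-3) = -6)
((q + b(5*(-2 - 5), 6))*7)**2 = ((1/4 - 6)*7)**2 = (-23/4*7)**2 = (-161/4)**2 = 25921/16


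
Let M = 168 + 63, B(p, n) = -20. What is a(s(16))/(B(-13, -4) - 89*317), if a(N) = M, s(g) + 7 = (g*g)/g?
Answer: -77/9411 ≈ -0.0081819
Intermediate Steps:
M = 231
s(g) = -7 + g (s(g) = -7 + (g*g)/g = -7 + g**2/g = -7 + g)
a(N) = 231
a(s(16))/(B(-13, -4) - 89*317) = 231/(-20 - 89*317) = 231/(-20 - 28213) = 231/(-28233) = 231*(-1/28233) = -77/9411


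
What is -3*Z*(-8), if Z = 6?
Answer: 144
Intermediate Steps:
-3*Z*(-8) = -3*6*(-8) = -18*(-8) = 144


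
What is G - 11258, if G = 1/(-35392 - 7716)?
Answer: -485309865/43108 ≈ -11258.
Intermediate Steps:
G = -1/43108 (G = 1/(-43108) = -1/43108 ≈ -2.3198e-5)
G - 11258 = -1/43108 - 11258 = -485309865/43108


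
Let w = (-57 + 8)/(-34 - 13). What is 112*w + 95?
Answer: 9953/47 ≈ 211.77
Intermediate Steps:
w = 49/47 (w = -49/(-47) = -49*(-1/47) = 49/47 ≈ 1.0426)
112*w + 95 = 112*(49/47) + 95 = 5488/47 + 95 = 9953/47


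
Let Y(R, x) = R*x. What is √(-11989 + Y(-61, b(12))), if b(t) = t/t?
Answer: 5*I*√482 ≈ 109.77*I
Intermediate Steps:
b(t) = 1
√(-11989 + Y(-61, b(12))) = √(-11989 - 61*1) = √(-11989 - 61) = √(-12050) = 5*I*√482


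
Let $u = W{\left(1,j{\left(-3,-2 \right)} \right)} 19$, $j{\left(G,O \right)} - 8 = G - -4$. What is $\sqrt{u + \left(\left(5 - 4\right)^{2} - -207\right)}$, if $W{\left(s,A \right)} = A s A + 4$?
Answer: $\sqrt{1823} \approx 42.697$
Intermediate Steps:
$j{\left(G,O \right)} = 12 + G$ ($j{\left(G,O \right)} = 8 + \left(G - -4\right) = 8 + \left(G + 4\right) = 8 + \left(4 + G\right) = 12 + G$)
$W{\left(s,A \right)} = 4 + s A^{2}$ ($W{\left(s,A \right)} = s A^{2} + 4 = 4 + s A^{2}$)
$u = 1615$ ($u = \left(4 + 1 \left(12 - 3\right)^{2}\right) 19 = \left(4 + 1 \cdot 9^{2}\right) 19 = \left(4 + 1 \cdot 81\right) 19 = \left(4 + 81\right) 19 = 85 \cdot 19 = 1615$)
$\sqrt{u + \left(\left(5 - 4\right)^{2} - -207\right)} = \sqrt{1615 + \left(\left(5 - 4\right)^{2} - -207\right)} = \sqrt{1615 + \left(1^{2} + 207\right)} = \sqrt{1615 + \left(1 + 207\right)} = \sqrt{1615 + 208} = \sqrt{1823}$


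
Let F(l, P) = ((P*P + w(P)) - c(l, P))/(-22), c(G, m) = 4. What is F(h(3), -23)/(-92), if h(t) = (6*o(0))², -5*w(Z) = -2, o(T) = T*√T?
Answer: 2627/10120 ≈ 0.25958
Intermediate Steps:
o(T) = T^(3/2)
w(Z) = ⅖ (w(Z) = -⅕*(-2) = ⅖)
h(t) = 0 (h(t) = (6*0^(3/2))² = (6*0)² = 0² = 0)
F(l, P) = 9/55 - P²/22 (F(l, P) = ((P*P + ⅖) - 1*4)/(-22) = ((P² + ⅖) - 4)*(-1/22) = ((⅖ + P²) - 4)*(-1/22) = (-18/5 + P²)*(-1/22) = 9/55 - P²/22)
F(h(3), -23)/(-92) = (9/55 - 1/22*(-23)²)/(-92) = (9/55 - 1/22*529)*(-1/92) = (9/55 - 529/22)*(-1/92) = -2627/110*(-1/92) = 2627/10120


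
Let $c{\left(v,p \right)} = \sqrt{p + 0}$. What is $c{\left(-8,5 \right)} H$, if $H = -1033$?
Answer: $- 1033 \sqrt{5} \approx -2309.9$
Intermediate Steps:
$c{\left(v,p \right)} = \sqrt{p}$
$c{\left(-8,5 \right)} H = \sqrt{5} \left(-1033\right) = - 1033 \sqrt{5}$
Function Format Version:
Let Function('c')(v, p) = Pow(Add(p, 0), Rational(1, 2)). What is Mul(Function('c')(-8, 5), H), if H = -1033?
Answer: Mul(-1033, Pow(5, Rational(1, 2))) ≈ -2309.9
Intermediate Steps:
Function('c')(v, p) = Pow(p, Rational(1, 2))
Mul(Function('c')(-8, 5), H) = Mul(Pow(5, Rational(1, 2)), -1033) = Mul(-1033, Pow(5, Rational(1, 2)))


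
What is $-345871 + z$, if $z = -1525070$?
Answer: $-1870941$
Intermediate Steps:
$-345871 + z = -345871 - 1525070 = -1870941$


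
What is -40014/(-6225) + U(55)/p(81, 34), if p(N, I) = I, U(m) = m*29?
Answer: 3763117/70550 ≈ 53.340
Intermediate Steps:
U(m) = 29*m
-40014/(-6225) + U(55)/p(81, 34) = -40014/(-6225) + (29*55)/34 = -40014*(-1/6225) + 1595*(1/34) = 13338/2075 + 1595/34 = 3763117/70550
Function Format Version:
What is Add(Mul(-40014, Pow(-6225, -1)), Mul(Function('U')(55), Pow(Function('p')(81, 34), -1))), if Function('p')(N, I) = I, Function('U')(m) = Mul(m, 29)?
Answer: Rational(3763117, 70550) ≈ 53.340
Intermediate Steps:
Function('U')(m) = Mul(29, m)
Add(Mul(-40014, Pow(-6225, -1)), Mul(Function('U')(55), Pow(Function('p')(81, 34), -1))) = Add(Mul(-40014, Pow(-6225, -1)), Mul(Mul(29, 55), Pow(34, -1))) = Add(Mul(-40014, Rational(-1, 6225)), Mul(1595, Rational(1, 34))) = Add(Rational(13338, 2075), Rational(1595, 34)) = Rational(3763117, 70550)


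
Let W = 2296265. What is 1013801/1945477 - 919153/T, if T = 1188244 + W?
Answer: 1744407687728/6779032115793 ≈ 0.25732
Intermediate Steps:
T = 3484509 (T = 1188244 + 2296265 = 3484509)
1013801/1945477 - 919153/T = 1013801/1945477 - 919153/3484509 = 1744407687728/6779032115793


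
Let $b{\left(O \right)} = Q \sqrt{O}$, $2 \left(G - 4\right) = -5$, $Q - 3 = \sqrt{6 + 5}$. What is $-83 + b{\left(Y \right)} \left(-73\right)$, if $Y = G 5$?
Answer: $-83 - \frac{73 \sqrt{30} \left(3 + \sqrt{11}\right)}{2} \approx -1345.8$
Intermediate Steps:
$Q = 3 + \sqrt{11}$ ($Q = 3 + \sqrt{6 + 5} = 3 + \sqrt{11} \approx 6.3166$)
$G = \frac{3}{2}$ ($G = 4 + \frac{1}{2} \left(-5\right) = 4 - \frac{5}{2} = \frac{3}{2} \approx 1.5$)
$Y = \frac{15}{2}$ ($Y = \frac{3}{2} \cdot 5 = \frac{15}{2} \approx 7.5$)
$b{\left(O \right)} = \sqrt{O} \left(3 + \sqrt{11}\right)$ ($b{\left(O \right)} = \left(3 + \sqrt{11}\right) \sqrt{O} = \sqrt{O} \left(3 + \sqrt{11}\right)$)
$-83 + b{\left(Y \right)} \left(-73\right) = -83 + \sqrt{\frac{15}{2}} \left(3 + \sqrt{11}\right) \left(-73\right) = -83 + \frac{\sqrt{30}}{2} \left(3 + \sqrt{11}\right) \left(-73\right) = -83 + \frac{\sqrt{30} \left(3 + \sqrt{11}\right)}{2} \left(-73\right) = -83 - \frac{73 \sqrt{30} \left(3 + \sqrt{11}\right)}{2}$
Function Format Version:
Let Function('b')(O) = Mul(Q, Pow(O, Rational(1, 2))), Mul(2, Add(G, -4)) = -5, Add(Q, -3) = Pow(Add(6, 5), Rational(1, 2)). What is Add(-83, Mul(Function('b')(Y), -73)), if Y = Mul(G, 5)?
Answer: Add(-83, Mul(Rational(-73, 2), Pow(30, Rational(1, 2)), Add(3, Pow(11, Rational(1, 2))))) ≈ -1345.8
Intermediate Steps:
Q = Add(3, Pow(11, Rational(1, 2))) (Q = Add(3, Pow(Add(6, 5), Rational(1, 2))) = Add(3, Pow(11, Rational(1, 2))) ≈ 6.3166)
G = Rational(3, 2) (G = Add(4, Mul(Rational(1, 2), -5)) = Add(4, Rational(-5, 2)) = Rational(3, 2) ≈ 1.5000)
Y = Rational(15, 2) (Y = Mul(Rational(3, 2), 5) = Rational(15, 2) ≈ 7.5000)
Function('b')(O) = Mul(Pow(O, Rational(1, 2)), Add(3, Pow(11, Rational(1, 2)))) (Function('b')(O) = Mul(Add(3, Pow(11, Rational(1, 2))), Pow(O, Rational(1, 2))) = Mul(Pow(O, Rational(1, 2)), Add(3, Pow(11, Rational(1, 2)))))
Add(-83, Mul(Function('b')(Y), -73)) = Add(-83, Mul(Mul(Pow(Rational(15, 2), Rational(1, 2)), Add(3, Pow(11, Rational(1, 2)))), -73)) = Add(-83, Mul(Mul(Mul(Rational(1, 2), Pow(30, Rational(1, 2))), Add(3, Pow(11, Rational(1, 2)))), -73)) = Add(-83, Mul(Mul(Rational(1, 2), Pow(30, Rational(1, 2)), Add(3, Pow(11, Rational(1, 2)))), -73)) = Add(-83, Mul(Rational(-73, 2), Pow(30, Rational(1, 2)), Add(3, Pow(11, Rational(1, 2)))))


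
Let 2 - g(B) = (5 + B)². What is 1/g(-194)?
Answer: -1/35719 ≈ -2.7996e-5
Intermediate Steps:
g(B) = 2 - (5 + B)²
1/g(-194) = 1/(2 - (5 - 194)²) = 1/(2 - 1*(-189)²) = 1/(2 - 1*35721) = 1/(2 - 35721) = 1/(-35719) = -1/35719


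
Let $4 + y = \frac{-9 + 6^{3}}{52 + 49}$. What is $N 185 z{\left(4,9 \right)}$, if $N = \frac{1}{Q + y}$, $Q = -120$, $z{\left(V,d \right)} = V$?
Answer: $- \frac{74740}{12317} \approx -6.068$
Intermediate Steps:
$y = - \frac{197}{101}$ ($y = -4 + \frac{-9 + 6^{3}}{52 + 49} = -4 + \frac{-9 + 216}{101} = -4 + 207 \cdot \frac{1}{101} = -4 + \frac{207}{101} = - \frac{197}{101} \approx -1.9505$)
$N = - \frac{101}{12317}$ ($N = \frac{1}{-120 - \frac{197}{101}} = \frac{1}{- \frac{12317}{101}} = - \frac{101}{12317} \approx -0.0082$)
$N 185 z{\left(4,9 \right)} = \left(- \frac{101}{12317}\right) 185 \cdot 4 = \left(- \frac{18685}{12317}\right) 4 = - \frac{74740}{12317}$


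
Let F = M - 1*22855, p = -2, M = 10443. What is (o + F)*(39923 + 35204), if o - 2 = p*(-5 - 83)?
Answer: -919103718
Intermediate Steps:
F = -12412 (F = 10443 - 1*22855 = 10443 - 22855 = -12412)
o = 178 (o = 2 - 2*(-5 - 83) = 2 - 2*(-88) = 2 + 176 = 178)
(o + F)*(39923 + 35204) = (178 - 12412)*(39923 + 35204) = -12234*75127 = -919103718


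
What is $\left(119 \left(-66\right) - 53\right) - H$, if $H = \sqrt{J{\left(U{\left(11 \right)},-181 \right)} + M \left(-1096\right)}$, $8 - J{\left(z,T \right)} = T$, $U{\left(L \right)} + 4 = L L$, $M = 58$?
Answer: $-7907 - i \sqrt{63379} \approx -7907.0 - 251.75 i$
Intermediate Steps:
$U{\left(L \right)} = -4 + L^{2}$ ($U{\left(L \right)} = -4 + L L = -4 + L^{2}$)
$J{\left(z,T \right)} = 8 - T$
$H = i \sqrt{63379}$ ($H = \sqrt{\left(8 - -181\right) + 58 \left(-1096\right)} = \sqrt{\left(8 + 181\right) - 63568} = \sqrt{189 - 63568} = \sqrt{-63379} = i \sqrt{63379} \approx 251.75 i$)
$\left(119 \left(-66\right) - 53\right) - H = \left(119 \left(-66\right) - 53\right) - i \sqrt{63379} = \left(-7854 - 53\right) - i \sqrt{63379} = -7907 - i \sqrt{63379}$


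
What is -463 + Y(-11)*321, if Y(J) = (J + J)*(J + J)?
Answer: 154901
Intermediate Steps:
Y(J) = 4*J**2 (Y(J) = (2*J)*(2*J) = 4*J**2)
-463 + Y(-11)*321 = -463 + (4*(-11)**2)*321 = -463 + (4*121)*321 = -463 + 484*321 = -463 + 155364 = 154901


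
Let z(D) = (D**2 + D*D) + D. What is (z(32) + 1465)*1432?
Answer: 5076440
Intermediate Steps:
z(D) = D + 2*D**2 (z(D) = (D**2 + D**2) + D = 2*D**2 + D = D + 2*D**2)
(z(32) + 1465)*1432 = (32*(1 + 2*32) + 1465)*1432 = (32*(1 + 64) + 1465)*1432 = (32*65 + 1465)*1432 = (2080 + 1465)*1432 = 3545*1432 = 5076440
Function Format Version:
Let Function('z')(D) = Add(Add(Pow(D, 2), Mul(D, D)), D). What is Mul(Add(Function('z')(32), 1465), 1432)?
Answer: 5076440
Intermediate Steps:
Function('z')(D) = Add(D, Mul(2, Pow(D, 2))) (Function('z')(D) = Add(Add(Pow(D, 2), Pow(D, 2)), D) = Add(Mul(2, Pow(D, 2)), D) = Add(D, Mul(2, Pow(D, 2))))
Mul(Add(Function('z')(32), 1465), 1432) = Mul(Add(Mul(32, Add(1, Mul(2, 32))), 1465), 1432) = Mul(Add(Mul(32, Add(1, 64)), 1465), 1432) = Mul(Add(Mul(32, 65), 1465), 1432) = Mul(Add(2080, 1465), 1432) = Mul(3545, 1432) = 5076440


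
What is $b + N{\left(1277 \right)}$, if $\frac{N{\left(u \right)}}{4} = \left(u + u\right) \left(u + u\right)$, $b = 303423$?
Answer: $26395087$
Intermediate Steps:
$N{\left(u \right)} = 16 u^{2}$ ($N{\left(u \right)} = 4 \left(u + u\right) \left(u + u\right) = 4 \cdot 2 u 2 u = 4 \cdot 4 u^{2} = 16 u^{2}$)
$b + N{\left(1277 \right)} = 303423 + 16 \cdot 1277^{2} = 303423 + 16 \cdot 1630729 = 303423 + 26091664 = 26395087$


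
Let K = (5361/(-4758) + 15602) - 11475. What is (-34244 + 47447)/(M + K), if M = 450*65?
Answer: 20939958/52934135 ≈ 0.39559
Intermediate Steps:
K = 6543635/1586 (K = (5361*(-1/4758) + 15602) - 11475 = (-1787/1586 + 15602) - 11475 = 24742985/1586 - 11475 = 6543635/1586 ≈ 4125.9)
M = 29250
(-34244 + 47447)/(M + K) = (-34244 + 47447)/(29250 + 6543635/1586) = 13203/(52934135/1586) = 13203*(1586/52934135) = 20939958/52934135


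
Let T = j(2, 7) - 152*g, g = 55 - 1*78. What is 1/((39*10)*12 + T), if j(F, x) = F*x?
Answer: 1/8190 ≈ 0.00012210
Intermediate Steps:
g = -23 (g = 55 - 78 = -23)
T = 3510 (T = 2*7 - 152*(-23) = 14 + 3496 = 3510)
1/((39*10)*12 + T) = 1/((39*10)*12 + 3510) = 1/(390*12 + 3510) = 1/(4680 + 3510) = 1/8190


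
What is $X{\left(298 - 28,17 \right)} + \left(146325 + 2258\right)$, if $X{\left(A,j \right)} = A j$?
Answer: $153173$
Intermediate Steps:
$X{\left(298 - 28,17 \right)} + \left(146325 + 2258\right) = \left(298 - 28\right) 17 + \left(146325 + 2258\right) = \left(298 - 28\right) 17 + 148583 = 270 \cdot 17 + 148583 = 4590 + 148583 = 153173$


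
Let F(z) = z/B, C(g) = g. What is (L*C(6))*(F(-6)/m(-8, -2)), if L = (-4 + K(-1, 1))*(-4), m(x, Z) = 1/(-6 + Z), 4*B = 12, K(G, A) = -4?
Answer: 3072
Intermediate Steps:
B = 3 (B = (1/4)*12 = 3)
L = 32 (L = (-4 - 4)*(-4) = -8*(-4) = 32)
F(z) = z/3
(L*C(6))*(F(-6)/m(-8, -2)) = (32*6)*(((1/3)*(-6))/(1/(-6 - 2))) = 192*(-2/(1/(-8))) = 192*(-2/(-1/8)) = 192*(-2*(-8)) = 192*16 = 3072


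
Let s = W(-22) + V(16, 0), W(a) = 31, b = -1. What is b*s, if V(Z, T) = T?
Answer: -31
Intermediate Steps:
s = 31 (s = 31 + 0 = 31)
b*s = -1*31 = -31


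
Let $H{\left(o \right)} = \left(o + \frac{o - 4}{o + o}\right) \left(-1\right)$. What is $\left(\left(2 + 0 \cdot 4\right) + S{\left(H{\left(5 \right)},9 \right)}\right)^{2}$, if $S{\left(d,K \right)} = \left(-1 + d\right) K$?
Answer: $\frac{279841}{100} \approx 2798.4$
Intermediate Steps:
$H{\left(o \right)} = - o - \frac{-4 + o}{2 o}$ ($H{\left(o \right)} = \left(o + \frac{-4 + o}{2 o}\right) \left(-1\right) = - o - \frac{-4 + o}{2 o}$)
$S{\left(d,K \right)} = K \left(-1 + d\right)$
$\left(\left(2 + 0 \cdot 4\right) + S{\left(H{\left(5 \right)},9 \right)}\right)^{2} = \left(\left(2 + 0 \cdot 4\right) + 9 \left(-1 - \left(\frac{11}{2} - \frac{2}{5}\right)\right)\right)^{2} = \left(\left(2 + 0\right) + 9 \left(-1 - \frac{51}{10}\right)\right)^{2} = \left(2 + 9 \left(-1 - \frac{51}{10}\right)\right)^{2} = \left(2 + 9 \left(- \frac{61}{10}\right)\right)^{2} = \left(2 - \frac{549}{10}\right)^{2} = \left(- \frac{529}{10}\right)^{2} = \frac{279841}{100}$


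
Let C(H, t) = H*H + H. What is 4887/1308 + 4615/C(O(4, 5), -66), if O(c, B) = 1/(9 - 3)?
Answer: 72448443/3052 ≈ 23738.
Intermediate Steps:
O(c, B) = 1/6
C(H, t) = H + H**2 (C(H, t) = H**2 + H = H + H**2)
4887/1308 + 4615/C(O(4, 5), -66) = 4887/1308 + 4615/(((1 + 1/6)/6)) = 4887*(1/1308) + 4615/(((1/6)*(7/6))) = 1629/436 + 4615/(7/36) = 1629/436 + 4615*(36/7) = 1629/436 + 166140/7 = 72448443/3052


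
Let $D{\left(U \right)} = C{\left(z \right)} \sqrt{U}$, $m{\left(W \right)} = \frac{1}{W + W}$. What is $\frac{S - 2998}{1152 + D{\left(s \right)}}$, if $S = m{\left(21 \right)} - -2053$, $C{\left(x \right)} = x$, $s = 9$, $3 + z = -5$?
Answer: $- \frac{39689}{47376} \approx -0.83774$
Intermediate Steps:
$z = -8$ ($z = -3 - 5 = -8$)
$m{\left(W \right)} = \frac{1}{2 W}$
$D{\left(U \right)} = - 8 \sqrt{U}$
$S = \frac{86227}{42}$ ($S = \frac{1}{2 \cdot 21} - -2053 = \frac{1}{2} \cdot \frac{1}{21} + 2053 = \frac{1}{42} + 2053 = \frac{86227}{42} \approx 2053.0$)
$\frac{S - 2998}{1152 + D{\left(s \right)}} = \frac{\frac{86227}{42} - 2998}{1152 - 8 \sqrt{9}} = - \frac{39689}{42 \left(1152 - 24\right)} = - \frac{39689}{42 \cdot 1128} = \left(- \frac{39689}{42}\right) \frac{1}{1128} = - \frac{39689}{47376}$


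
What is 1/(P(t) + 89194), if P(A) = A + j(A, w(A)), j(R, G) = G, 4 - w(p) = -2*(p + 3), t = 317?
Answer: 1/90155 ≈ 1.1092e-5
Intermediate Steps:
w(p) = 10 + 2*p (w(p) = 4 - (-2)*(p + 3) = 4 - (-2)*(3 + p) = 4 - (-6 - 2*p) = 4 + (6 + 2*p) = 10 + 2*p)
P(A) = 10 + 3*A (P(A) = A + (10 + 2*A) = 10 + 3*A)
1/(P(t) + 89194) = 1/((10 + 3*317) + 89194) = 1/((10 + 951) + 89194) = 1/(961 + 89194) = 1/90155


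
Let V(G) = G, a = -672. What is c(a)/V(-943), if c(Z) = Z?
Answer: 672/943 ≈ 0.71262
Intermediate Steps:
c(a)/V(-943) = -672/(-943) = -672*(-1/943) = 672/943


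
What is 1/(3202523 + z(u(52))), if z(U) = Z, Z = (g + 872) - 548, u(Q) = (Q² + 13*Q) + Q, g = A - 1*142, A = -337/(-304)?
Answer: 304/973622657 ≈ 3.1224e-7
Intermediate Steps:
A = 337/304 (A = -337*(-1/304) = 337/304 ≈ 1.1086)
g = -42831/304 (g = 337/304 - 1*142 = 337/304 - 142 = -42831/304 ≈ -140.89)
u(Q) = Q² + 14*Q
Z = 55665/304 (Z = (-42831/304 + 872) - 548 = 222257/304 - 548 = 55665/304 ≈ 183.11)
z(U) = 55665/304
1/(3202523 + z(u(52))) = 1/(3202523 + 55665/304) = 1/(973622657/304) = 304/973622657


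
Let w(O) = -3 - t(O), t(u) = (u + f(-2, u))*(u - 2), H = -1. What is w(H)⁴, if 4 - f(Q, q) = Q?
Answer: 20736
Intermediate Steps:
f(Q, q) = 4 - Q
t(u) = (-2 + u)*(6 + u) (t(u) = (u + (4 - 1*(-2)))*(u - 2) = (u + (4 + 2))*(-2 + u) = (u + 6)*(-2 + u) = (6 + u)*(-2 + u) = (-2 + u)*(6 + u))
w(O) = 9 - O² - 4*O (w(O) = -3 - (-12 + O² + 4*O) = -3 + (12 - O² - 4*O) = 9 - O² - 4*O)
w(H)⁴ = (9 - 1*(-1)² - 4*(-1))⁴ = (9 - 1*1 + 4)⁴ = (9 - 1 + 4)⁴ = 12⁴ = 20736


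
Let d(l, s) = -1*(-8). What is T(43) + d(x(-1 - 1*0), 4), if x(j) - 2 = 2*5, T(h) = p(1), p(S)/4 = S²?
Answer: 12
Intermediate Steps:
p(S) = 4*S²
T(h) = 4 (T(h) = 4*1² = 4*1 = 4)
x(j) = 12 (x(j) = 2 + 2*5 = 2 + 10 = 12)
d(l, s) = 8
T(43) + d(x(-1 - 1*0), 4) = 4 + 8 = 12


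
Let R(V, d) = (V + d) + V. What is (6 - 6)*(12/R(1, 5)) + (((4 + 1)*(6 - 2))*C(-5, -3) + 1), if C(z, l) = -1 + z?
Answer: -119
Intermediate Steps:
R(V, d) = d + 2*V
(6 - 6)*(12/R(1, 5)) + (((4 + 1)*(6 - 2))*C(-5, -3) + 1) = (6 - 6)*(12/(5 + 2*1)) + (((4 + 1)*(6 - 2))*(-1 - 5) + 1) = 0*(12/(5 + 2)) + ((5*4)*(-6) + 1) = 0*(12/7) + (20*(-6) + 1) = 0*(12*(1/7)) + (-120 + 1) = 0*(12/7) - 119 = 0 - 119 = -119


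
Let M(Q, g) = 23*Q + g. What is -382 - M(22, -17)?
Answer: -871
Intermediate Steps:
M(Q, g) = g + 23*Q
-382 - M(22, -17) = -382 - (-17 + 23*22) = -382 - (-17 + 506) = -382 - 1*489 = -382 - 489 = -871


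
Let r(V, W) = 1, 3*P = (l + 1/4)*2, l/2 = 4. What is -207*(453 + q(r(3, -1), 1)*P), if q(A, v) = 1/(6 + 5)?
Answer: -187749/2 ≈ -93875.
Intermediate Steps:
l = 8 (l = 2*4 = 8)
P = 11/2 (P = ((8 + 1/4)*2)/3 = ((33/4)*2)/3 = (1/3)*(33/2) = 11/2 ≈ 5.5000)
q(A, v) = 1/11
-207*(453 + q(r(3, -1), 1)*P) = -207*(453 + (1/11)*(11/2)) = -207*(453 + 1/2) = -207*907/2 = -187749/2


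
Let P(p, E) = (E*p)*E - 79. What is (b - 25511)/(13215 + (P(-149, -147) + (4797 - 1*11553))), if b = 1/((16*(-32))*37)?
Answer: 483280385/60873910784 ≈ 0.0079390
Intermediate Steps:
P(p, E) = -79 + p*E² (P(p, E) = p*E² - 79 = -79 + p*E²)
b = -1/18944 (b = 1/(-512*37) = 1/(-18944) = -1/18944 ≈ -5.2787e-5)
(b - 25511)/(13215 + (P(-149, -147) + (4797 - 1*11553))) = (-1/18944 - 25511)/(13215 + ((-79 - 149*(-147)²) + (4797 - 1*11553))) = -483280385/(18944*(13215 + ((-79 - 149*21609) + (4797 - 11553)))) = -483280385/(18944*(13215 + ((-79 - 3219741) - 6756))) = -483280385/(18944*(13215 + (-3219820 - 6756))) = -483280385/(18944*(13215 - 3226576)) = -483280385/18944/(-3213361) = -483280385/18944*(-1/3213361) = 483280385/60873910784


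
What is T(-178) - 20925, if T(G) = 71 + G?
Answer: -21032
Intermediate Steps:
T(-178) - 20925 = (71 - 178) - 20925 = -107 - 20925 = -21032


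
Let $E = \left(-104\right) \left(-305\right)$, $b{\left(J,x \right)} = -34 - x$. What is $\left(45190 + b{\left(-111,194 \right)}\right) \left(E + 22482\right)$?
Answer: $2437030324$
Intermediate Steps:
$E = 31720$
$\left(45190 + b{\left(-111,194 \right)}\right) \left(E + 22482\right) = \left(45190 - 228\right) \left(31720 + 22482\right) = \left(45190 - 228\right) 54202 = 44962 \cdot 54202 = 2437030324$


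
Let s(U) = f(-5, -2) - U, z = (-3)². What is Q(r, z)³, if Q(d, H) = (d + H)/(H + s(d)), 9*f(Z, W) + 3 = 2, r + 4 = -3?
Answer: 5832/2924207 ≈ 0.0019944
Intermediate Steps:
r = -7 (r = -4 - 3 = -7)
z = 9
f(Z, W) = -⅑ (f(Z, W) = -⅓ + (⅑)*2 = -⅓ + 2/9 = -⅑)
s(U) = -⅑ - U
Q(d, H) = (H + d)/(-⅑ + H - d) (Q(d, H) = (d + H)/(H + (-⅑ - d)) = (H + d)/(-⅑ + H - d))
Q(r, z)³ = (9*(-1*9 - 1*(-7))/(1 - 9*9 + 9*(-7)))³ = (9*(-9 + 7)/(1 - 81 - 63))³ = (9*(-2)/(-143))³ = (9*(-1/143)*(-2))³ = (18/143)³ = 5832/2924207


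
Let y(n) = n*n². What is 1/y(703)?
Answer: 1/347428927 ≈ 2.8783e-9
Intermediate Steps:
y(n) = n³
1/y(703) = 1/(703³) = 1/347428927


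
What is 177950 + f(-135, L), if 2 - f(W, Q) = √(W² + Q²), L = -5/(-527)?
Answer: 177952 - 5*√202464442/527 ≈ 1.7782e+5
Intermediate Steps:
L = 5/527 (L = -5*(-1/527) = 5/527 ≈ 0.0094877)
f(W, Q) = 2 - √(Q² + W²) (f(W, Q) = 2 - √(W² + Q²) = 2 - √(Q² + W²))
177950 + f(-135, L) = 177950 + (2 - √((5/527)² + (-135)²)) = 177950 + (2 - √(25/277729 + 18225)) = 177950 + (2 - √(5061611050/277729)) = 177950 + (2 - 5*√202464442/527) = 177952 - 5*√202464442/527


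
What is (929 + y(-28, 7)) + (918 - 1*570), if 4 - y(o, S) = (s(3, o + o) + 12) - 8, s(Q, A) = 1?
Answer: 1276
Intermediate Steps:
y(o, S) = -1 (y(o, S) = 4 - ((1 + 12) - 8) = 4 - (13 - 8) = 4 - 1*5 = 4 - 5 = -1)
(929 + y(-28, 7)) + (918 - 1*570) = (929 - 1) + (918 - 1*570) = 928 + (918 - 570) = 928 + 348 = 1276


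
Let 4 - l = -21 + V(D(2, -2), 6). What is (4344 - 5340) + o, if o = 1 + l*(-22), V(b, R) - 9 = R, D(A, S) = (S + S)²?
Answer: -1215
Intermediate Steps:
D(A, S) = 4*S² (D(A, S) = (2*S)² = 4*S²)
V(b, R) = 9 + R
l = 10 (l = 4 - (-21 + (9 + 6)) = 4 - (-21 + 15) = 4 - 1*(-6) = 4 + 6 = 10)
o = -219 (o = 1 + 10*(-22) = 1 - 220 = -219)
(4344 - 5340) + o = (4344 - 5340) - 219 = -996 - 219 = -1215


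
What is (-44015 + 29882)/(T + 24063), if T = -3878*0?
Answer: -4711/8021 ≈ -0.58733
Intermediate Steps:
T = 0
(-44015 + 29882)/(T + 24063) = (-44015 + 29882)/(0 + 24063) = -14133/24063 = -14133*1/24063 = -4711/8021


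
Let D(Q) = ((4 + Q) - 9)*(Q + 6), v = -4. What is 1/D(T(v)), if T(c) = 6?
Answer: 1/12 ≈ 0.083333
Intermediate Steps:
D(Q) = (-5 + Q)*(6 + Q)
1/D(T(v)) = 1/(-30 + 6 + 6²) = 1/(-30 + 6 + 36) = 1/12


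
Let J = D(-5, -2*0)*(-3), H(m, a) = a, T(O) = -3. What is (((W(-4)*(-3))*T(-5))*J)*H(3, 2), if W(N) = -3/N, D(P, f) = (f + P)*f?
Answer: 0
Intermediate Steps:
D(P, f) = f*(P + f) (D(P, f) = (P + f)*f = f*(P + f))
J = 0 (J = ((-2*0)*(-5 - 2*0))*(-3) = (0*(-5 + 0))*(-3) = (0*(-5))*(-3) = 0*(-3) = 0)
(((W(-4)*(-3))*T(-5))*J)*H(3, 2) = (((-3/(-4)*(-3))*(-3))*0)*2 = (((-3*(-¼)*(-3))*(-3))*0)*2 = ((((¾)*(-3))*(-3))*0)*2 = (-9/4*(-3)*0)*2 = ((27/4)*0)*2 = 0*2 = 0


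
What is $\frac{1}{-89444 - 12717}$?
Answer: $- \frac{1}{102161} \approx -9.7885 \cdot 10^{-6}$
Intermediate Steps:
$\frac{1}{-89444 - 12717} = \frac{1}{-102161} = - \frac{1}{102161}$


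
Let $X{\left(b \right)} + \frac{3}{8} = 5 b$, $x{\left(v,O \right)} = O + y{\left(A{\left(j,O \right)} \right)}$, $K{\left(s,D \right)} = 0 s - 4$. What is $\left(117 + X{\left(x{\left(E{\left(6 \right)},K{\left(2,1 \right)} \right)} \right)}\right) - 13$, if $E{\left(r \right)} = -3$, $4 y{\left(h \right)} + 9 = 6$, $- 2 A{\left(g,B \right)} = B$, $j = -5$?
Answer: $\frac{639}{8} \approx 79.875$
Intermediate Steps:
$A{\left(g,B \right)} = - \frac{B}{2}$
$y{\left(h \right)} = - \frac{3}{4}$ ($y{\left(h \right)} = - \frac{9}{4} + \frac{1}{4} \cdot 6 = - \frac{9}{4} + \frac{3}{2} = - \frac{3}{4}$)
$K{\left(s,D \right)} = -4$ ($K{\left(s,D \right)} = 0 - 4 = -4$)
$x{\left(v,O \right)} = - \frac{3}{4} + O$ ($x{\left(v,O \right)} = O - \frac{3}{4} = - \frac{3}{4} + O$)
$X{\left(b \right)} = - \frac{3}{8} + 5 b$
$\left(117 + X{\left(x{\left(E{\left(6 \right)},K{\left(2,1 \right)} \right)} \right)}\right) - 13 = \left(117 + \left(- \frac{3}{8} + 5 \left(- \frac{3}{4} - 4\right)\right)\right) - 13 = \left(117 + \left(- \frac{3}{8} + 5 \left(- \frac{19}{4}\right)\right)\right) - 13 = \left(117 - \frac{193}{8}\right) - 13 = \frac{743}{8} - 13 = \frac{639}{8}$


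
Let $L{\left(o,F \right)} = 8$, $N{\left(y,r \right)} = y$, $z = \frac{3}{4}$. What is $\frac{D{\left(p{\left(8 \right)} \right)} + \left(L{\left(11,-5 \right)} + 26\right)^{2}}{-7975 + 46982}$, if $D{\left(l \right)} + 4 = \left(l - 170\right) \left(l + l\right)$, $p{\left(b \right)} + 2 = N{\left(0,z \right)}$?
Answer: $\frac{1840}{39007} \approx 0.047171$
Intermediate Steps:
$z = \frac{3}{4}$ ($z = 3 \cdot \frac{1}{4} = \frac{3}{4} \approx 0.75$)
$p{\left(b \right)} = -2$ ($p{\left(b \right)} = -2 + 0 = -2$)
$D{\left(l \right)} = -4 + 2 l \left(-170 + l\right)$ ($D{\left(l \right)} = -4 + \left(l - 170\right) \left(l + l\right) = -4 + \left(-170 + l\right) 2 l = -4 + 2 l \left(-170 + l\right)$)
$\frac{D{\left(p{\left(8 \right)} \right)} + \left(L{\left(11,-5 \right)} + 26\right)^{2}}{-7975 + 46982} = \frac{\left(-4 - -680 + 2 \left(-2\right)^{2}\right) + \left(8 + 26\right)^{2}}{-7975 + 46982} = \frac{\left(-4 + 680 + 2 \cdot 4\right) + 34^{2}}{39007} = \left(\left(-4 + 680 + 8\right) + 1156\right) \frac{1}{39007} = \left(684 + 1156\right) \frac{1}{39007} = 1840 \cdot \frac{1}{39007} = \frac{1840}{39007}$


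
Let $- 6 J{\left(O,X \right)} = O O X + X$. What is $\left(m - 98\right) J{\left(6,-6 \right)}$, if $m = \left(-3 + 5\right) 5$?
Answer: $-3256$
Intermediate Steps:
$J{\left(O,X \right)} = - \frac{X}{6} - \frac{X O^{2}}{6}$ ($J{\left(O,X \right)} = - \frac{O O X + X}{6} = - \frac{O^{2} X + X}{6} = - \frac{X O^{2} + X}{6} = - \frac{X + X O^{2}}{6} = - \frac{X}{6} - \frac{X O^{2}}{6}$)
$m = 10$ ($m = 2 \cdot 5 = 10$)
$\left(m - 98\right) J{\left(6,-6 \right)} = \left(10 - 98\right) \left(\left(- \frac{1}{6}\right) \left(-6\right) \left(1 + 6^{2}\right)\right) = - 88 \left(\left(- \frac{1}{6}\right) \left(-6\right) \left(1 + 36\right)\right) = - 88 \left(\left(- \frac{1}{6}\right) \left(-6\right) 37\right) = \left(-88\right) 37 = -3256$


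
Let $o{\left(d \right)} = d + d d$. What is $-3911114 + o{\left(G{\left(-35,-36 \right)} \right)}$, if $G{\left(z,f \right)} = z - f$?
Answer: $-3911112$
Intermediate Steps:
$o{\left(d \right)} = d + d^{2}$
$-3911114 + o{\left(G{\left(-35,-36 \right)} \right)} = -3911114 + \left(-35 - -36\right) \left(1 - -1\right) = -3911114 + \left(-35 + 36\right) \left(1 + \left(-35 + 36\right)\right) = -3911114 + 1 \left(1 + 1\right) = -3911114 + 1 \cdot 2 = -3911114 + 2 = -3911112$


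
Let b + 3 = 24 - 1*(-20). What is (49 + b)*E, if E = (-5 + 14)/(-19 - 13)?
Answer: -405/16 ≈ -25.313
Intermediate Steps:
b = 41 (b = -3 + (24 - 1*(-20)) = -3 + (24 + 20) = -3 + 44 = 41)
E = -9/32 (E = 9/(-32) = 9*(-1/32) = -9/32 ≈ -0.28125)
(49 + b)*E = (49 + 41)*(-9/32) = 90*(-9/32) = -405/16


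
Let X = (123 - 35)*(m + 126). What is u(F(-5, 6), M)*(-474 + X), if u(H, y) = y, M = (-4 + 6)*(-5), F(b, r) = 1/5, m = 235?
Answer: -312940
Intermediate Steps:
F(b, r) = ⅕
M = -10 (M = 2*(-5) = -10)
X = 31768 (X = (123 - 35)*(235 + 126) = 88*361 = 31768)
u(F(-5, 6), M)*(-474 + X) = -10*(-474 + 31768) = -10*31294 = -312940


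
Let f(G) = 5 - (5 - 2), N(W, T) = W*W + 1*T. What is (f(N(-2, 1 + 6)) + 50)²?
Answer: 2704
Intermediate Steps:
N(W, T) = T + W² (N(W, T) = W² + T = T + W²)
f(G) = 2 (f(G) = 5 - 1*3 = 5 - 3 = 2)
(f(N(-2, 1 + 6)) + 50)² = (2 + 50)² = 52² = 2704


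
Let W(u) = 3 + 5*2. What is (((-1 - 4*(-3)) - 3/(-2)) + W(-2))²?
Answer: 2601/4 ≈ 650.25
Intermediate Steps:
W(u) = 13 (W(u) = 3 + 10 = 13)
(((-1 - 4*(-3)) - 3/(-2)) + W(-2))² = (((-1 - 4*(-3)) - 3/(-2)) + 13)² = (((-1 + 12) - 3*(-½)) + 13)² = ((11 + 3/2) + 13)² = (25/2 + 13)² = (51/2)² = 2601/4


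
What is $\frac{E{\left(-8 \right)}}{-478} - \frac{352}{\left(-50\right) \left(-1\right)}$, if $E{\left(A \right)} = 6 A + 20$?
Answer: $- \frac{41714}{5975} \approx -6.9814$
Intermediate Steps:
$E{\left(A \right)} = 20 + 6 A$
$\frac{E{\left(-8 \right)}}{-478} - \frac{352}{\left(-50\right) \left(-1\right)} = \frac{20 + 6 \left(-8\right)}{-478} - \frac{352}{\left(-50\right) \left(-1\right)} = \left(20 - 48\right) \left(- \frac{1}{478}\right) - \frac{352}{50} = \left(-28\right) \left(- \frac{1}{478}\right) - \frac{176}{25} = \frac{14}{239} - \frac{176}{25} = - \frac{41714}{5975}$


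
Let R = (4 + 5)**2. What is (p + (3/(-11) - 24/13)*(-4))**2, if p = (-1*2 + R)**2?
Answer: 798655005625/20449 ≈ 3.9056e+7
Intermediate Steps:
R = 81 (R = 9**2 = 81)
p = 6241 (p = (-1*2 + 81)**2 = (-2 + 81)**2 = 79**2 = 6241)
(p + (3/(-11) - 24/13)*(-4))**2 = (6241 + (3/(-11) - 24/13)*(-4))**2 = (6241 + (3*(-1/11) - 24*1/13)*(-4))**2 = (6241 + (-3/11 - 24/13)*(-4))**2 = (6241 - 303/143*(-4))**2 = (6241 + 1212/143)**2 = (893675/143)**2 = 798655005625/20449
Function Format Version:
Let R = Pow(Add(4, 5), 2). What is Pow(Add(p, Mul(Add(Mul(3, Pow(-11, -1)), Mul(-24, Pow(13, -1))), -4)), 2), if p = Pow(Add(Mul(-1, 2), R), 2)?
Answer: Rational(798655005625, 20449) ≈ 3.9056e+7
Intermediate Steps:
R = 81 (R = Pow(9, 2) = 81)
p = 6241 (p = Pow(Add(Mul(-1, 2), 81), 2) = Pow(Add(-2, 81), 2) = Pow(79, 2) = 6241)
Pow(Add(p, Mul(Add(Mul(3, Pow(-11, -1)), Mul(-24, Pow(13, -1))), -4)), 2) = Pow(Add(6241, Mul(Add(Mul(3, Pow(-11, -1)), Mul(-24, Pow(13, -1))), -4)), 2) = Pow(Add(6241, Mul(Add(Mul(3, Rational(-1, 11)), Mul(-24, Rational(1, 13))), -4)), 2) = Pow(Add(6241, Mul(Add(Rational(-3, 11), Rational(-24, 13)), -4)), 2) = Pow(Add(6241, Mul(Rational(-303, 143), -4)), 2) = Pow(Add(6241, Rational(1212, 143)), 2) = Pow(Rational(893675, 143), 2) = Rational(798655005625, 20449)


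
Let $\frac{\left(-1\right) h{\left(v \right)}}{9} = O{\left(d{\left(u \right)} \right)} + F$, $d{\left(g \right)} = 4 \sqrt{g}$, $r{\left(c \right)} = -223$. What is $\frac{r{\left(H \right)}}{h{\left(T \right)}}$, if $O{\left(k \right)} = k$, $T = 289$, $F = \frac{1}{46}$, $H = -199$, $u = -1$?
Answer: $\frac{10258}{304713} - \frac{1887472 i}{304713} \approx 0.033664 - 6.1943 i$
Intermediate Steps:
$F = \frac{1}{46} \approx 0.021739$
$h{\left(v \right)} = - \frac{9}{46} - 36 i$ ($h{\left(v \right)} = - 9 \left(4 \sqrt{-1} + \frac{1}{46}\right) = - 9 \left(4 i + \frac{1}{46}\right) = - 9 \left(\frac{1}{46} + 4 i\right) = - \frac{9}{46} - 36 i$)
$\frac{r{\left(H \right)}}{h{\left(T \right)}} = - \frac{223}{- \frac{9}{46} - 36 i} = - 223 \frac{2116 \left(- \frac{9}{46} + 36 i\right)}{2742417} = - \frac{471868 \left(- \frac{9}{46} + 36 i\right)}{2742417}$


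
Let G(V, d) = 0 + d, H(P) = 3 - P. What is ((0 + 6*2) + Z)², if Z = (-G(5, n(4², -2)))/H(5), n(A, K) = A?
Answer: 400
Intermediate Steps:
G(V, d) = d
Z = 8 (Z = (-1*4²)/(3 - 1*5) = (-1*16)/(3 - 5) = -16/(-2) = -16*(-½) = 8)
((0 + 6*2) + Z)² = ((0 + 6*2) + 8)² = ((0 + 12) + 8)² = (12 + 8)² = 20² = 400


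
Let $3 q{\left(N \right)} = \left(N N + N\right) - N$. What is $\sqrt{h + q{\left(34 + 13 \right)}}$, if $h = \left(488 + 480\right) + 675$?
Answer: $\frac{\sqrt{21414}}{3} \approx 48.778$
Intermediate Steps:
$h = 1643$ ($h = 968 + 675 = 1643$)
$q{\left(N \right)} = \frac{N^{2}}{3}$ ($q{\left(N \right)} = \frac{\left(N N + N\right) - N}{3} = \frac{\left(N^{2} + N\right) - N}{3} = \frac{\left(N + N^{2}\right) - N}{3} = \frac{N^{2}}{3}$)
$\sqrt{h + q{\left(34 + 13 \right)}} = \sqrt{1643 + \frac{\left(34 + 13\right)^{2}}{3}} = \sqrt{1643 + \frac{47^{2}}{3}} = \sqrt{1643 + \frac{1}{3} \cdot 2209} = \sqrt{1643 + \frac{2209}{3}} = \sqrt{\frac{7138}{3}} = \frac{\sqrt{21414}}{3}$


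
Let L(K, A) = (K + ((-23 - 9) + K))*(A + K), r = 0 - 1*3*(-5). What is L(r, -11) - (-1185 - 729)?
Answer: 1906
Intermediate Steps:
r = 15 (r = 0 - 3*(-5) = 0 + 15 = 15)
L(K, A) = (-32 + 2*K)*(A + K) (L(K, A) = (K + (-32 + K))*(A + K) = (-32 + 2*K)*(A + K))
L(r, -11) - (-1185 - 729) = (-32*(-11) - 32*15 + 2*15**2 + 2*(-11)*15) - (-1185 - 729) = (352 - 480 + 2*225 - 330) - 1*(-1914) = (352 - 480 + 450 - 330) + 1914 = -8 + 1914 = 1906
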